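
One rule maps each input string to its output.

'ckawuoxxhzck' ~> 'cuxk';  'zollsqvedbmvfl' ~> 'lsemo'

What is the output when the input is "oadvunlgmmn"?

nuga

Each output is the input with this applied: keep one character in every 3, starting at position 2 (positions 2nd, 5th, 8th, ...), then swap the first and last characters.
On "oadvunlgmmn" that produces "nuga".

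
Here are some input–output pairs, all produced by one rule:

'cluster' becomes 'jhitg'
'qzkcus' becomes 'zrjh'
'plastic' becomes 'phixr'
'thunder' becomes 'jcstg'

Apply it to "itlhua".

awjp

Looking at the pairs, the operation is to delete the first 2 characters, then shift every letter 11 places backward in the alphabet (wrapping around).
On "itlhua": the first step gives "lhua", and the second then gives "awjp".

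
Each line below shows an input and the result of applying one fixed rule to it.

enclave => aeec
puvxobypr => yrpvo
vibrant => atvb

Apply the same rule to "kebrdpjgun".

jukbd

The pattern: keep every other character starting from the first (positions 1st, 3rd, 5th, ...), then move the last 2 characters to the front (rotate right by 2).
Working it through for "kebrdpjgun": intermediate "kbdju", final "jukbd".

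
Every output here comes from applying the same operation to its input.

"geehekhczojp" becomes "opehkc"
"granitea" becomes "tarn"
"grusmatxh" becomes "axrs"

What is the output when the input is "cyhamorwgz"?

Rule — keep every other character starting from the second (positions 2nd, 4th, 6th, ...), then move the last 2 characters to the front (rotate right by 2).
Working it through for "cyhamorwgz": intermediate "yaowz", final "wzyao".

wzyao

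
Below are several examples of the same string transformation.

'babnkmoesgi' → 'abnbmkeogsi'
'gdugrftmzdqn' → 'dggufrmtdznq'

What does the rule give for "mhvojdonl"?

Each output is the input with this applied: swap each adjacent pair of characters (1↔2, 3↔4, ...).
"mhvojdonl" → "hmovdjnol".

hmovdjnol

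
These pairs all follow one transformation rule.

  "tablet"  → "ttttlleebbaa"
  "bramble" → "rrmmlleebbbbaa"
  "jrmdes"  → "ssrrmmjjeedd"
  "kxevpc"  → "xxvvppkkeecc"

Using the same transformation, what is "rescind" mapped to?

What's happening: double every character, then sort the characters into reverse alphabetical order.
For "rescind" the result is "ssrrnniieeddcc".

ssrrnniieeddcc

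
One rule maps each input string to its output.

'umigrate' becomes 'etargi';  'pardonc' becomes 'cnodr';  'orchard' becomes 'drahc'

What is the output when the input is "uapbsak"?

The rule is to reverse the string, then delete the last 2 characters.
Starting from "uapbsak": after the first operation, "kasbpau"; after the second, "kasbp".

kasbp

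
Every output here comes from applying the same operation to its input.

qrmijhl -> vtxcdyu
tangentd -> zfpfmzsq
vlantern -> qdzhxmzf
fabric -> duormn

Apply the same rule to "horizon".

laztadu

Each output is the input with this applied: shift every letter 12 places forward in the alphabet (wrapping around), then move the last 3 characters to the front (rotate right by 3).
For "horizon", step one produces "tadulaz"; step two turns that into "laztadu".
(Check on "fabric": → "rmnduo" → "duormn" ✓)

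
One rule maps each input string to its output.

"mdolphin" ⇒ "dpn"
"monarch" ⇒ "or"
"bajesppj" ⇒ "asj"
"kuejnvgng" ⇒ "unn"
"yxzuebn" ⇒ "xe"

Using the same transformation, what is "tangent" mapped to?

Looking at the pairs, the operation is to keep one character in every 3, starting at position 2 (positions 2nd, 5th, 8th, ...).
For "tangent" the result is "ae".

ae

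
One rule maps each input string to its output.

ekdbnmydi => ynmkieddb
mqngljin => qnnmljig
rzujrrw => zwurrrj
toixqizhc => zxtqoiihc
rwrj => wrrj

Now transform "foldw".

Looking at the pairs, the operation is to sort the characters into reverse alphabetical order.
On "foldw" that produces "wolfd".

wolfd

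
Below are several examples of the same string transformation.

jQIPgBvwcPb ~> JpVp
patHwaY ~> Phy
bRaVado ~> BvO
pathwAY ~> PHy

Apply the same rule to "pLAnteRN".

Rule — keep one character in every 3, starting at position 1 (positions 1st, 4th, 7th, ...), then flip the case of every letter.
For "pLAnteRN" the result is "PNr".

PNr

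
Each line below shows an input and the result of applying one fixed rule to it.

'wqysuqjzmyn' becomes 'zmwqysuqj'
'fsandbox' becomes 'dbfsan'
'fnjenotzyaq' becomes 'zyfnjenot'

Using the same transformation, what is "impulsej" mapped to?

Rule — delete the last 2 characters, then move the last 2 characters to the front (rotate right by 2).
For "impulsej", step one produces "impuls"; step two turns that into "lsimpu".
(Check on "fnjenotzyaq": → "fnjenotzy" → "zyfnjenot" ✓)

lsimpu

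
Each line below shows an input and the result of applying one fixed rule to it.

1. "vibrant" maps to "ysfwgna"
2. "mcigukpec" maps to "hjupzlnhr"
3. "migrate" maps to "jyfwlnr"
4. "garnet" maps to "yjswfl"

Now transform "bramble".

Each output is the input with this applied: reverse the string, then shift every letter 5 places forward in the alphabet (wrapping around).
"bramble" → "elbmarb" → "jqgrfwg".

jqgrfwg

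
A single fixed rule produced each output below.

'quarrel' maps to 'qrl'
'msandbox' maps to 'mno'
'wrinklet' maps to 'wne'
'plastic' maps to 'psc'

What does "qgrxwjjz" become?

qxj

Looking at the pairs, the operation is to keep one character in every 3, starting at position 1 (positions 1st, 4th, 7th, ...).
"qgrxwjjz" → "qxj".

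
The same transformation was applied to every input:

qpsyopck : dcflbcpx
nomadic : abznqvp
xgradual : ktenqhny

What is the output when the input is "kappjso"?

xnccwfb

The rule is to shift every letter 13 places forward in the alphabet (wrapping around) — i.e. ROT13.
For "kappjso" the result is "xnccwfb".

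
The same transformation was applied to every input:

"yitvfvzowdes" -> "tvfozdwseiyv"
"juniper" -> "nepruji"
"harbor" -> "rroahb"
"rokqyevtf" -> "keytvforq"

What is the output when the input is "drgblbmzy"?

Rule — swap each adjacent pair of characters (1↔2, 3↔4, ...), then move the first 3 characters to the end (rotate left by 3).
"drgblbmzy" → "rdbgblzmy" → "gblzmyrdb".

gblzmyrdb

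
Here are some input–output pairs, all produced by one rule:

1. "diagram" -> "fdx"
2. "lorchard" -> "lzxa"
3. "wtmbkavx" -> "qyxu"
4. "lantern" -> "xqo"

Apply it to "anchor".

keo

Rule — shift every letter 3 places backward in the alphabet (wrapping around), then keep every other character starting from the second (positions 2nd, 4th, 6th, ...).
Applying that to "anchor" gives "keo".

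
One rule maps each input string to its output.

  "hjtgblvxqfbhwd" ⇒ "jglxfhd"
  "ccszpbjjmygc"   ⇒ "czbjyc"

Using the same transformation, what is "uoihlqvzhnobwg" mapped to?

ohqznbg

The pattern: keep every other character starting from the second (positions 2nd, 4th, 6th, ...).
Applying that to "uoihlqvzhnobwg" gives "ohqznbg".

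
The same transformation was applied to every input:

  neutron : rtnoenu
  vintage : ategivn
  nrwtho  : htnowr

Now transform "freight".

What's happening: move the first 3 characters to the end (rotate left by 3), then swap each adjacent pair of characters (1↔2, 3↔4, ...).
Working it through for "freight": intermediate "ightfre", final "githrfe".
(Check on "nrwtho": → "thonrw" → "htnowr" ✓)

githrfe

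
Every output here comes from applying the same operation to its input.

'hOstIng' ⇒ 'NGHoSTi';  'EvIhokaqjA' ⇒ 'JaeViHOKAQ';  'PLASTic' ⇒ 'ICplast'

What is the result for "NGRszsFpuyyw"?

YWngrSZSfPUY

Looking at the pairs, the operation is to move the last 2 characters to the front (rotate right by 2), then flip the case of every letter.
Applying both steps to "NGRszsFpuyyw": "ywNGRszsFpuy", then "YWngrSZSfPUY".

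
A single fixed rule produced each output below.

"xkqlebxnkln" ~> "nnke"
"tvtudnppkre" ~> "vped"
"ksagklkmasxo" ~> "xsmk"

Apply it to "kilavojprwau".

vpia

Rule — keep one character in every 3, starting at position 2 (positions 2nd, 5th, 8th, ...), then sort the characters into reverse alphabetical order.
Working it through for "kilavojprwau": intermediate "ivpa", final "vpia".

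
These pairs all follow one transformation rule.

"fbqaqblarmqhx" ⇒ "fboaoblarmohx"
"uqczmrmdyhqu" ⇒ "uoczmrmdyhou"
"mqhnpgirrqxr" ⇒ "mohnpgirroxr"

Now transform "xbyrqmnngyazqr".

xbyromnngyazor

The transformation: replace every "q" with "o".
Doing the same to "xbyrqmnngyazqr": "xbyromnngyazor".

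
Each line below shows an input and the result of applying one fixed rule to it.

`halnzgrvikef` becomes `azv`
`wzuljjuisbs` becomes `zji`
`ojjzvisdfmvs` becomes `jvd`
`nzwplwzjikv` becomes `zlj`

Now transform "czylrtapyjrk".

The rule is to delete the last 3 characters, then keep one character in every 3, starting at position 2 (positions 2nd, 5th, 8th, ...).
For "czylrtapyjrk", step one produces "czylrtapy"; step two turns that into "zrp".

zrp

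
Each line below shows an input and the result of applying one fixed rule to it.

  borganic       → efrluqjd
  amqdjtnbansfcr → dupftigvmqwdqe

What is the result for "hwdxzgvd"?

Each output is the input with this applied: shift every letter 3 places forward in the alphabet (wrapping around), then take characters alternately from the front and the back (1st, last, 2nd, 2nd-last, ...).
"hwdxzgvd" → "kzgacjyg" → "kgzygjac".

kgzygjac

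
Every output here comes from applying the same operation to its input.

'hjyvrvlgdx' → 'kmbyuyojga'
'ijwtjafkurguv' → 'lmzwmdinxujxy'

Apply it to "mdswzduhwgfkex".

Each output is the input with this applied: shift every letter 3 places forward in the alphabet (wrapping around).
Applying that to "mdswzduhwgfkex" gives "pgvzcgxkzjinha".

pgvzcgxkzjinha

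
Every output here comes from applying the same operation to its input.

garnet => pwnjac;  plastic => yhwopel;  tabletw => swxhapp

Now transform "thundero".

kdqjzanp

Rule — shift every letter 4 places backward in the alphabet (wrapping around), then swap the first and last characters.
For "thundero", step one produces "pdqjzank"; step two turns that into "kdqjzanp".
(Check on "garnet": → "cwnjap" → "pwnjac" ✓)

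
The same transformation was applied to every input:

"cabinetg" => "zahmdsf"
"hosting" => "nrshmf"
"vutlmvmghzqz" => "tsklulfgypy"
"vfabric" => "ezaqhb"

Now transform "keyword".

Each output is the input with this applied: delete the first character, then shift every letter 1 place backward in the alphabet (wrapping around).
Doing the same to "keyword": "dxvnqc".

dxvnqc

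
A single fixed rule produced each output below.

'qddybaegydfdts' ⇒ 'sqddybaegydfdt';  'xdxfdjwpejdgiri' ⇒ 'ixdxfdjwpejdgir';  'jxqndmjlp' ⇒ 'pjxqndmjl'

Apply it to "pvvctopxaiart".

Rule — move the last character to the front.
Applying that to "pvvctopxaiart" gives "tpvvctopxaiar".

tpvvctopxaiar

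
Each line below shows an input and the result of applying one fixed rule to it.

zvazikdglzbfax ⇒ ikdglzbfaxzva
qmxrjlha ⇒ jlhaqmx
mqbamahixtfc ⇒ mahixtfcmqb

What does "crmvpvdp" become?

The transformation: move the first 3 characters to the end (rotate left by 3), then delete the first character.
So "crmvpvdp" becomes "pvdpcrm".

pvdpcrm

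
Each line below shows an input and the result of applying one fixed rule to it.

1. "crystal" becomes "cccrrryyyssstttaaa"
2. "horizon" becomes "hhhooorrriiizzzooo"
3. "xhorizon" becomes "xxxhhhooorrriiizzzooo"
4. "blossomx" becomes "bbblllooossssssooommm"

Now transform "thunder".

The pattern: delete the last character, then repeat every character 3 times.
"thunder" → "ttthhhuuunnndddeee".

ttthhhuuunnndddeee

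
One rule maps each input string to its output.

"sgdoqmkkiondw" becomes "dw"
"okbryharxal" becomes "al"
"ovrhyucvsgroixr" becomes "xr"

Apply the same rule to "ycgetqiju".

The rule is to keep only the last 2 characters.
"ycgetqiju" → "ju".

ju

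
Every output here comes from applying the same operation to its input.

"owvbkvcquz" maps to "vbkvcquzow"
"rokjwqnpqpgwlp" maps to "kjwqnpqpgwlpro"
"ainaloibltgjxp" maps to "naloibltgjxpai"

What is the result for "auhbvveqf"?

hbvveqfau

What's happening: move the first 2 characters to the end (rotate left by 2).
Doing the same to "auhbvveqf": "hbvveqfau".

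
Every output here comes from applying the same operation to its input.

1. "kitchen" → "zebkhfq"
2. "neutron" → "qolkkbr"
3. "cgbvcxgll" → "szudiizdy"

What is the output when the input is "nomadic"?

Looking at the pairs, the operation is to shift every letter 3 places backward in the alphabet (wrapping around), then move the first 3 characters to the end (rotate left by 3).
Working it through for "nomadic": intermediate "kljxafz", final "xafzklj".

xafzklj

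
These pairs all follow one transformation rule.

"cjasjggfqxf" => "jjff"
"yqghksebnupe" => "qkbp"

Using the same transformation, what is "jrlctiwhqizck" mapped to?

The pattern: keep one character in every 3, starting at position 2 (positions 2nd, 5th, 8th, ...).
So "jrlctiwhqizck" becomes "rthz".

rthz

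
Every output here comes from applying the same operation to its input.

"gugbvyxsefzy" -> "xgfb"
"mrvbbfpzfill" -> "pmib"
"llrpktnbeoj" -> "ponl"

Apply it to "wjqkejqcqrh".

Looking at the pairs, the operation is to keep one character in every 3, starting at position 1 (positions 1st, 4th, 7th, ...), then sort the characters into reverse alphabetical order.
For "wjqkejqcqrh", step one produces "wkqr"; step two turns that into "wrqk".

wrqk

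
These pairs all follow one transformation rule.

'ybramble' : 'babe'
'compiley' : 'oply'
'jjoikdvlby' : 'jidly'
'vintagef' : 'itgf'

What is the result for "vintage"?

itg

In each case the input is transformed by: keep every other character starting from the second (positions 2nd, 4th, 6th, ...).
"vintage" → "itg".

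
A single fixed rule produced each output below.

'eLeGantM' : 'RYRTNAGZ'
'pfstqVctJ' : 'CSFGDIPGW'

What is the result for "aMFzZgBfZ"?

NZSMMTOSM

What's happening: shift every letter 13 places forward in the alphabet (wrapping around) — i.e. ROT13, then convert every letter to uppercase.
For "aMFzZgBfZ" the result is "NZSMMTOSM".
(Check on "pfstqVctJ": → "csfgdIpgW" → "CSFGDIPGW" ✓)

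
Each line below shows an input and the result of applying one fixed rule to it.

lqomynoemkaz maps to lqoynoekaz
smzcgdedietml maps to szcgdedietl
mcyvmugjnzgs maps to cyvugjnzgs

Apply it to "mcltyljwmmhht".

The rule is to remove every "m".
On "mcltyljwmmhht" that produces "cltyljwhht".

cltyljwhht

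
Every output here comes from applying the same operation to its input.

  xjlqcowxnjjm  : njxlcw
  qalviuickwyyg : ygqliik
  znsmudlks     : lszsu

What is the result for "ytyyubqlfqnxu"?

In each case the input is transformed by: keep every other character starting from the first (positions 1st, 3rd, 5th, ...), then move the last 2 characters to the front (rotate right by 2).
"ytyyubqlfqnxu" → "yyuqfnu" → "nuyyuqf".

nuyyuqf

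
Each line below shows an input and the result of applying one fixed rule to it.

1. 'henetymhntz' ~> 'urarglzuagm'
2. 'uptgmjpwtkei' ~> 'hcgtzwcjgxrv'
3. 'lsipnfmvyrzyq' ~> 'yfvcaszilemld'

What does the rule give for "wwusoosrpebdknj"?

jjhfbbfecroqxaw

Looking at the pairs, the operation is to shift every letter 13 places forward in the alphabet (wrapping around) — i.e. ROT13.
On "wwusoosrpebdknj" that produces "jjhfbbfecroqxaw".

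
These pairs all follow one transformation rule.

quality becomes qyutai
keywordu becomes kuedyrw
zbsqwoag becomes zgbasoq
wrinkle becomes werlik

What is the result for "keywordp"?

kpedyrw

The transformation: take characters alternately from the front and the back (1st, last, 2nd, 2nd-last, ...), then delete the last character.
Doing the same to "keywordp": "kpedyrw".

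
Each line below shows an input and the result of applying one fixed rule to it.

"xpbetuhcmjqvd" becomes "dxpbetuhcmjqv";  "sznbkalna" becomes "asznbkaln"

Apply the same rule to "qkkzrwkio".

oqkkzrwki

What's happening: move the last character to the front.
On "qkkzrwkio" that produces "oqkkzrwki".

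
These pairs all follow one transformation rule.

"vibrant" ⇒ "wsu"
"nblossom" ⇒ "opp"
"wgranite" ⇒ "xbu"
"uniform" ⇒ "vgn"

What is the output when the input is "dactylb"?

euc

The rule is to shift every letter 1 place forward in the alphabet (wrapping around), then keep one character in every 3, starting at position 1 (positions 1st, 4th, 7th, ...).
Starting from "dactylb": after the first operation, "ebduzmc"; after the second, "euc".
(Check on "nblossom": → "ocmpttpn" → "opp" ✓)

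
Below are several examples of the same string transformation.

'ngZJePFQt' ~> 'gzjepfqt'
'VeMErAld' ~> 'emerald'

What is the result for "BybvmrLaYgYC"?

ybvmrlaygyc

Each output is the input with this applied: delete the first character, then convert every letter to lowercase.
Applying both steps to "BybvmrLaYgYC": "ybvmrLaYgYC", then "ybvmrlaygyc".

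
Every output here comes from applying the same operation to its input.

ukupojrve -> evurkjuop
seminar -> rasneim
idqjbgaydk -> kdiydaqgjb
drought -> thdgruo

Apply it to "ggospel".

The pattern: move the last character to the front, then take characters alternately from the front and the back (1st, last, 2nd, 2nd-last, ...).
Starting from "ggospel": after the first operation, "lggospe"; after the second, "legpgso".
(Check on "idqjbgaydk": → "kidqjbgayd" → "kdiydaqgjb" ✓)

legpgso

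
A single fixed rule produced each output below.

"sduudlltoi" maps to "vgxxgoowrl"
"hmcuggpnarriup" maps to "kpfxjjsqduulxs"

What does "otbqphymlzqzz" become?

rwetskbpoctcc

The pattern: shift every letter 3 places forward in the alphabet (wrapping around).
So "otbqphymlzqzz" becomes "rwetskbpoctcc".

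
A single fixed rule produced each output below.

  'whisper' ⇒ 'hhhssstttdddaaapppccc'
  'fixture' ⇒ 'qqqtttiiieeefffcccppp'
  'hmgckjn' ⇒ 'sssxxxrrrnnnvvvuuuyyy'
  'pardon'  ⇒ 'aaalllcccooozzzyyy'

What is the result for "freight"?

Rule — repeat every character 3 times, then shift every letter 11 places forward in the alphabet (wrapping around).
"freight" → "qqqcccppptttrrrssseee".
(Check on "pardon": → "pppaaarrrdddooonnn" → "aaalllcccooozzzyyy" ✓)

qqqcccppptttrrrssseee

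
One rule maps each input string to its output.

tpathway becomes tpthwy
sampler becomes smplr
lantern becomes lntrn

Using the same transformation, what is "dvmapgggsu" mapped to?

dvmpgggs

What's happening: remove every vowel.
Doing the same to "dvmapgggsu": "dvmpgggs".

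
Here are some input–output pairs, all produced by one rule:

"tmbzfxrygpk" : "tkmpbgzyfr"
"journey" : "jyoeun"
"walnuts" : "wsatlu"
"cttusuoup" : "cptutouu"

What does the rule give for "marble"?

The rule is to take characters alternately from the front and the back (1st, last, 2nd, 2nd-last, ...), then delete the last character.
"marble" → "mealrb" → "mealr".

mealr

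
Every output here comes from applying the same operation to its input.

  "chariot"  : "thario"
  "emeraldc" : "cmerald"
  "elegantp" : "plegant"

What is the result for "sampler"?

rample

Rule — delete the first character, then move the last character to the front.
Working it through for "sampler": intermediate "ampler", final "rample".
(Check on "elegantp": → "legantp" → "plegant" ✓)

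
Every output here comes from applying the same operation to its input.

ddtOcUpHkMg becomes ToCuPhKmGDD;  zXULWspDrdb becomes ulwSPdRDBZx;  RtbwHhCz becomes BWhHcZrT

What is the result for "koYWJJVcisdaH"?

The pattern: move the first 2 characters to the end (rotate left by 2), then flip the case of every letter.
Working it through for "koYWJJVcisdaH": intermediate "YWJJVcisdaHko", final "ywjjvCISDAhKO".

ywjjvCISDAhKO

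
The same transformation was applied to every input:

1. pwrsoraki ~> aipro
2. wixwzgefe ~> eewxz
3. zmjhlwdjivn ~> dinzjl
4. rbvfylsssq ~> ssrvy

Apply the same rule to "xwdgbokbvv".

In each case the input is transformed by: keep every other character starting from the first (positions 1st, 3rd, 5th, ...), then move the first 3 characters to the end (rotate left by 3).
Starting from "xwdgbokbvv": after the first operation, "xdbkv"; after the second, "kvxdb".

kvxdb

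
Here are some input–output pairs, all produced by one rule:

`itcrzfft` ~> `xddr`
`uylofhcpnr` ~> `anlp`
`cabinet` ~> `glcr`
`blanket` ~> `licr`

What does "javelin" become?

The transformation: shift every letter 2 places backward in the alphabet (wrapping around), then keep only the last 4 characters.
For "javelin", step one produces "hytcjgl"; step two turns that into "cjgl".

cjgl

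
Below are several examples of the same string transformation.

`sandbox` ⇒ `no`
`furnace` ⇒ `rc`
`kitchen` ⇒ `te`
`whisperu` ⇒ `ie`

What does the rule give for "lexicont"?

The rule is to keep one character in every 3, starting at position 3 (positions 3rd, 6th, 9th, ...).
On "lexicont" that produces "xo".

xo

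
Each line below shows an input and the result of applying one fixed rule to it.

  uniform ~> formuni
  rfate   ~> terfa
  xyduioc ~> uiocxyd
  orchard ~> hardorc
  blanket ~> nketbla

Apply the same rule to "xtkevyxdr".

The pattern: move the first 3 characters to the end (rotate left by 3).
On "xtkevyxdr" that produces "evyxdrxtk".

evyxdrxtk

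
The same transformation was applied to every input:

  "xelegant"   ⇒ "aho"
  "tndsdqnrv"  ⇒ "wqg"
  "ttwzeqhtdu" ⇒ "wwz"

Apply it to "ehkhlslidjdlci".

Looking at the pairs, the operation is to shift every letter 3 places forward in the alphabet (wrapping around), then keep only the first 3 characters.
Starting from "ehkhlslidjdlci": after the first operation, "hknkovolgmgofl"; after the second, "hkn".

hkn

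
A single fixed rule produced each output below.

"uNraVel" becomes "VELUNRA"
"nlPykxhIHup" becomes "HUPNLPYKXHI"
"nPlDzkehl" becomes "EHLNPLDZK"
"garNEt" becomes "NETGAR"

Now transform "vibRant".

ANTVIBR

In each case the input is transformed by: move the last 3 characters to the front (rotate right by 3), then convert every letter to uppercase.
For "vibRant", step one produces "antvibR"; step two turns that into "ANTVIBR".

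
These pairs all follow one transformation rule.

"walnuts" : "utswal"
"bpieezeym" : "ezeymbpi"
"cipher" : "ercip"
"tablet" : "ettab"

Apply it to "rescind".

Each output is the input with this applied: move the first 3 characters to the end (rotate left by 3), then delete the first character.
Applying that to "rescind" gives "indres".

indres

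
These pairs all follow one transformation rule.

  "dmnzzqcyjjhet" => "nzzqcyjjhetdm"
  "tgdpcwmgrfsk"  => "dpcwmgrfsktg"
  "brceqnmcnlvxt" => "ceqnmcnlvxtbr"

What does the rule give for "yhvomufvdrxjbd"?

vomufvdrxjbdyh

The transformation: move the first 2 characters to the end (rotate left by 2).
Applying that to "yhvomufvdrxjbd" gives "vomufvdrxjbdyh".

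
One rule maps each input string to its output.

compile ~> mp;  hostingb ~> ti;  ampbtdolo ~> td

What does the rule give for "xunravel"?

The transformation: move the last 3 characters to the front (rotate right by 3), then keep only the last 2 characters.
For "xunravel", step one produces "velxunra"; step two turns that into "ra".

ra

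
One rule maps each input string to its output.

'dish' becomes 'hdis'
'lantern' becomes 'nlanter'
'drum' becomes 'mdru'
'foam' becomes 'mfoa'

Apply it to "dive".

In each case the input is transformed by: move the last character to the front.
"dive" → "ediv".

ediv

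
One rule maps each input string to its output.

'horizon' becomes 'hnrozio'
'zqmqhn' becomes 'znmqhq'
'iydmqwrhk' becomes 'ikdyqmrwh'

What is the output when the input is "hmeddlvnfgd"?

hdemddvlfng

The rule is to move the last character to the front, then swap each adjacent pair of characters (1↔2, 3↔4, ...).
Starting from "hmeddlvnfgd": after the first operation, "dhmeddlvnfg"; after the second, "hdemddvlfng".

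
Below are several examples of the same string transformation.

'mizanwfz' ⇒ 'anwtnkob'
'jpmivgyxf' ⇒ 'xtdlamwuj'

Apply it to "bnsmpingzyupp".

pdbdgiamdnwub

The pattern: shift every letter 12 places backward in the alphabet (wrapping around), then take characters alternately from the front and the back (1st, last, 2nd, 2nd-last, ...).
Applying both steps to "bnsmpingzyupp": "pbgadwbunmidd", then "pdbdgiamdnwub".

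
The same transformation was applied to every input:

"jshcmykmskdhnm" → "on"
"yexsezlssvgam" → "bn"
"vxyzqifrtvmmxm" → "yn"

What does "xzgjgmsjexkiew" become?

fx

Rule — shift every letter 1 place forward in the alphabet (wrapping around), then keep only the last 2 characters.
For "xzgjgmsjexkiew", step one produces "yahkhntkfyljfx"; step two turns that into "fx".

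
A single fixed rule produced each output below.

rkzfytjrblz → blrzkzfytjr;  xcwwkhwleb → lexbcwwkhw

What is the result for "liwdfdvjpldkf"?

dklfiwdfdvjpl

Rule — swap the first and last characters, then move the last 3 characters to the front (rotate right by 3).
For "liwdfdvjpldkf", step one produces "fiwdfdvjpldkl"; step two turns that into "dklfiwdfdvjpl".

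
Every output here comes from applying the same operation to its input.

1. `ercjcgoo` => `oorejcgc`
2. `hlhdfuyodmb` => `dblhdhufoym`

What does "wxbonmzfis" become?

sixwobmnfz

The rule is to swap each adjacent pair of characters (1↔2, 3↔4, ...), then move the last 2 characters to the front (rotate right by 2).
Working it through for "wxbonmzfis": intermediate "xwobmnfzsi", final "sixwobmnfz".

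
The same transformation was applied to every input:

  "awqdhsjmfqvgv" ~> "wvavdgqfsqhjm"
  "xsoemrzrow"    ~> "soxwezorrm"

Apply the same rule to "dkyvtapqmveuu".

kudevuymavtpq

Rule — swap each adjacent pair of characters (1↔2, 3↔4, ...), then take characters alternately from the front and the back (1st, last, 2nd, 2nd-last, ...).
Working it through for "dkyvtapqmveuu": intermediate "kdvyatqpvmueu", final "kudevuymavtpq".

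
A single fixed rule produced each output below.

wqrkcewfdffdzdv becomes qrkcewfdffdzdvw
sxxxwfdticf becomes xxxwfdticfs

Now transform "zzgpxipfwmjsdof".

zgpxipfwmjsdofz

Rule — move the first character to the end.
"zzgpxipfwmjsdof" → "zgpxipfwmjsdofz".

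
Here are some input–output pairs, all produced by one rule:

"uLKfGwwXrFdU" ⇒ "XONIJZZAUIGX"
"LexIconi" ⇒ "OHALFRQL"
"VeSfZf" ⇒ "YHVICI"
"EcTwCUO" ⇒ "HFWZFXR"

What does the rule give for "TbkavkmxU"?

The rule is to shift every letter 3 places forward in the alphabet (wrapping around), then convert every letter to uppercase.
For "TbkavkmxU" the result is "WENDYNPAX".
(Check on "VeSfZf": → "YhViCi" → "YHVICI" ✓)

WENDYNPAX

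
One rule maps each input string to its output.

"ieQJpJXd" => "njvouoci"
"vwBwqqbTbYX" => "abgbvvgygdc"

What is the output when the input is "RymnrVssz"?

wdrswaxxe

The pattern: shift every letter 5 places forward in the alphabet (wrapping around), then convert every letter to lowercase.
"RymnrVssz" → "wdrswaxxe".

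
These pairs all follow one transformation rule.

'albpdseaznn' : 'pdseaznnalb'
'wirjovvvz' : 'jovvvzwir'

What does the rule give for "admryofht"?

ryofhtadm

What's happening: move the first 3 characters to the end (rotate left by 3).
On "admryofht" that produces "ryofhtadm".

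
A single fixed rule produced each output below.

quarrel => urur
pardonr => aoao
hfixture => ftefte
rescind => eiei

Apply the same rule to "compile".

oioi

The pattern: keep one character in every 3, starting at position 2 (positions 2nd, 5th, 8th, ...), then write the whole string twice.
On "compile": the first step gives "oi", and the second then gives "oioi".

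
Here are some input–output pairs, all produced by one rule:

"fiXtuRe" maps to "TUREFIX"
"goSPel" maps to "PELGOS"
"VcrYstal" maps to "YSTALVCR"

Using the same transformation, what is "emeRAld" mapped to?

The pattern: move the first 3 characters to the end (rotate left by 3), then convert every letter to uppercase.
On "emeRAld" that produces "RALDEME".
(Check on "VcrYstal": → "YstalVcr" → "YSTALVCR" ✓)

RALDEME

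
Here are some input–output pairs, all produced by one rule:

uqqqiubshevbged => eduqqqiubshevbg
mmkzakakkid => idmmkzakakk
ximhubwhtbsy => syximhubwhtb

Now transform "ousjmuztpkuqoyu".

yuousjmuztpkuqo

Looking at the pairs, the operation is to move the last 2 characters to the front (rotate right by 2).
For "ousjmuztpkuqoyu" the result is "yuousjmuztpkuqo".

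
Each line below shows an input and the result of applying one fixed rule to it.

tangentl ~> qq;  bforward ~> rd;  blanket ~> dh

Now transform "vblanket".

In each case the input is transformed by: shift every letter 3 places forward in the alphabet (wrapping around), then keep one character in every 3, starting at position 3 (positions 3rd, 6th, 9th, ...).
Applying that to "vblanket" gives "on".
(Check on "blanket": → "eodqnhw" → "dh" ✓)

on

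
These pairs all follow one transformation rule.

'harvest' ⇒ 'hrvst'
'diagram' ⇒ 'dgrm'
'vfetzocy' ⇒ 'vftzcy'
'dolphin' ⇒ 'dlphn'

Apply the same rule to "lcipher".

lcphr

The pattern: remove every vowel.
"lcipher" → "lcphr".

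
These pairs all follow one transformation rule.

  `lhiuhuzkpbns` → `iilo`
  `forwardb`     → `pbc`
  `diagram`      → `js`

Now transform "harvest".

Each output is the input with this applied: keep one character in every 3, starting at position 2 (positions 2nd, 5th, 8th, ...), then shift every letter 1 place forward in the alphabet (wrapping around).
On "harvest" that produces "bf".

bf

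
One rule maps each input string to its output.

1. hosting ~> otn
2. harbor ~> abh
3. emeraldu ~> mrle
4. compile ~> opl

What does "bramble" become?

rml

The transformation: swap the first and last characters, then keep every other character starting from the second (positions 2nd, 4th, 6th, ...).
On "bramble": the first step gives "eramblb", and the second then gives "rml".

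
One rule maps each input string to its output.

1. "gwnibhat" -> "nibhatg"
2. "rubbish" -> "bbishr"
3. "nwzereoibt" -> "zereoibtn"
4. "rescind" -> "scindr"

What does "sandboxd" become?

What's happening: move the first 2 characters to the end (rotate left by 2), then delete the last character.
"sandboxd" → "ndboxdsa" → "ndboxds".

ndboxds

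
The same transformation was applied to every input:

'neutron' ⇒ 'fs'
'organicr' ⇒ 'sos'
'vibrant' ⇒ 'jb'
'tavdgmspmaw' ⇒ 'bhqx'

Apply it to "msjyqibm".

trn

The transformation: keep one character in every 3, starting at position 2 (positions 2nd, 5th, 8th, ...), then shift every letter 1 place forward in the alphabet (wrapping around).
On "msjyqibm": the first step gives "sqm", and the second then gives "trn".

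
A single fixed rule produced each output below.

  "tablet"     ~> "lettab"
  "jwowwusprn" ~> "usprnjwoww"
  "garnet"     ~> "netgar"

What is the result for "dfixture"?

turedfix

The pattern: swap the front and back halves of the string.
On "dfixture" that produces "turedfix".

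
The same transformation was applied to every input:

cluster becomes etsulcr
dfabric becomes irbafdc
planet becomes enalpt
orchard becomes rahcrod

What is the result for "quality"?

Rule — reverse the string, then move the first character to the end.
For "quality", step one produces "ytilauq"; step two turns that into "tilauqy".

tilauqy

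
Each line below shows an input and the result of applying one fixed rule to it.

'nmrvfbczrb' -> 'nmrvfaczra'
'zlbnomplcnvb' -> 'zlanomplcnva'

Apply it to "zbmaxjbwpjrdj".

zamaxjawpjrdj

Rule — replace every "b" with "a".
On "zbmaxjbwpjrdj" that produces "zamaxjawpjrdj".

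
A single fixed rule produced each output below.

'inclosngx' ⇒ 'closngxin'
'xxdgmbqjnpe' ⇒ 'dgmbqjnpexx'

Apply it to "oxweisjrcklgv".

Looking at the pairs, the operation is to move the first 2 characters to the end (rotate left by 2).
Doing the same to "oxweisjrcklgv": "weisjrcklgvox".

weisjrcklgvox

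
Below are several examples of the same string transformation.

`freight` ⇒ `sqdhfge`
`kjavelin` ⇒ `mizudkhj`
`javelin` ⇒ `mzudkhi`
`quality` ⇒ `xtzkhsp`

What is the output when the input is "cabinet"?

szahmdb

Each output is the input with this applied: swap the first and last characters, then shift every letter 1 place backward in the alphabet (wrapping around).
So "cabinet" becomes "szahmdb".
(Check on "quality": → "yualitq" → "xtzkhsp" ✓)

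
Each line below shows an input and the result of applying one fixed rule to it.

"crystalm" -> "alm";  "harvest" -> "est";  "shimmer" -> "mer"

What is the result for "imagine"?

In each case the input is transformed by: keep only the last 3 characters.
"imagine" → "ine".

ine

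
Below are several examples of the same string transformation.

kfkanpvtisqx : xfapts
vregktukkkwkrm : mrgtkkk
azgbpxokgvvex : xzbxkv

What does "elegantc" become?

clgn

Looking at the pairs, the operation is to move the last 2 characters to the front (rotate right by 2), then keep every other character starting from the second (positions 2nd, 4th, 6th, ...).
Working it through for "elegantc": intermediate "tcelegan", final "clgn".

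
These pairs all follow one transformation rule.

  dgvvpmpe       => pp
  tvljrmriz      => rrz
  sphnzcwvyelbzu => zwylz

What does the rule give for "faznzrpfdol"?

The rule is to keep every other character starting from the first (positions 1st, 3rd, 5th, ...), then delete the first 2 characters.
Applying both steps to "faznzrpfdol": "fzzpdl", then "zpdl".
(Check on "dgvvpmpe": → "dvpp" → "pp" ✓)

zpdl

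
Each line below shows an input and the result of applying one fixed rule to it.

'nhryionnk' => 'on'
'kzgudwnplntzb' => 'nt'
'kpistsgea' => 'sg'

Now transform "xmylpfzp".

In each case the input is transformed by: delete the last 2 characters, then keep only the last 2 characters.
Working it through for "xmylpfzp": intermediate "xmylpf", final "pf".

pf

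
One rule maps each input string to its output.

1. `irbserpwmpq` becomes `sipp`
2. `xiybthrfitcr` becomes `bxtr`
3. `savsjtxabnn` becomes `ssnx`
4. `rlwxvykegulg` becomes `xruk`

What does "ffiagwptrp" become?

afpp

The rule is to keep one character in every 3, starting at position 1 (positions 1st, 4th, 7th, ...), then swap each adjacent pair of characters (1↔2, 3↔4, ...).
"ffiagwptrp" → "fapp" → "afpp".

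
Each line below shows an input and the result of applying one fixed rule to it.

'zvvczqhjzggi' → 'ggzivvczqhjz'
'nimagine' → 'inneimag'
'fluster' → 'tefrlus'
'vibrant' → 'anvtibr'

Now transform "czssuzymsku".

skcuzssuzym

The transformation: swap the first and last characters, then move the last 3 characters to the front (rotate right by 3).
Working it through for "czssuzymsku": intermediate "uzssuzymskc", final "skcuzssuzym".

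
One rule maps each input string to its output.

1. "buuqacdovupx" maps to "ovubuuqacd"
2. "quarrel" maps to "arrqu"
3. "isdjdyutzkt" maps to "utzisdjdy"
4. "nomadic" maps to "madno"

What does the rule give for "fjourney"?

urnfjo

Looking at the pairs, the operation is to delete the last 2 characters, then move the last 3 characters to the front (rotate right by 3).
On "fjourney" that produces "urnfjo".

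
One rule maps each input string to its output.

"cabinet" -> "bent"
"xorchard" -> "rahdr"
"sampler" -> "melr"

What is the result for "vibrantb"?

The pattern: swap each adjacent pair of characters (1↔2, 3↔4, ...), then delete the first 3 characters.
Applying that to "vibrantb" gives "bnabt".

bnabt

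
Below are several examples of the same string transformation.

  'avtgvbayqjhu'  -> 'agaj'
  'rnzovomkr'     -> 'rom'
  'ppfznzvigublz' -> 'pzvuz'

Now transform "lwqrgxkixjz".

lrkj

Rule — keep one character in every 3, starting at position 1 (positions 1st, 4th, 7th, ...).
Applying that to "lwqrgxkixjz" gives "lrkj".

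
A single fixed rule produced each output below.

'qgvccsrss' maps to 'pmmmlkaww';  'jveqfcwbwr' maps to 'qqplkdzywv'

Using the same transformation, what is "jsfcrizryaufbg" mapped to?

tsomlldcazzwvu

In each case the input is transformed by: sort the characters into reverse alphabetical order, then shift every letter 6 places backward in the alphabet (wrapping around).
Working it through for "jsfcrizryaufbg": intermediate "zyusrrjigffcba", final "tsomlldcazzwvu".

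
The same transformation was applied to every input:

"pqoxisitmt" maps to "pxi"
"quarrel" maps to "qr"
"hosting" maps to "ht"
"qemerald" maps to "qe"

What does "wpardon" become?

wr

What's happening: move the last 2 characters to the front (rotate right by 2), then keep one character in every 3, starting at position 3 (positions 3rd, 6th, 9th, ...).
On "wpardon": the first step gives "onwpard", and the second then gives "wr".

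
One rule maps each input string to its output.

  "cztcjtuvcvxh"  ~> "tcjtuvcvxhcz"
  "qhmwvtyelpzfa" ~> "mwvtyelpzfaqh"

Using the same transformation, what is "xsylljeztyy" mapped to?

What's happening: move the first 2 characters to the end (rotate left by 2).
Applying that to "xsylljeztyy" gives "ylljeztyyxs".

ylljeztyyxs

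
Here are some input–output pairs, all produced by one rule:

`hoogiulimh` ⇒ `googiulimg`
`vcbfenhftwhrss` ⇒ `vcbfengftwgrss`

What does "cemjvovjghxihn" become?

The transformation: replace every "h" with "g".
Applying that to "cemjvovjghxihn" gives "cemjvovjggxign".

cemjvovjggxign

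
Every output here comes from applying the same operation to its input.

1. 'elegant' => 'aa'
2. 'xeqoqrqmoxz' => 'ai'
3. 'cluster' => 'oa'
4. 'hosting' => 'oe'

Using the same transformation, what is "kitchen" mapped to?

ea

Rule — shift every letter 4 places backward in the alphabet (wrapping around), then keep only the vowels.
Starting from "kitchen": after the first operation, "gepydaj"; after the second, "ea".
(Check on "hosting": → "dkopejc" → "oe" ✓)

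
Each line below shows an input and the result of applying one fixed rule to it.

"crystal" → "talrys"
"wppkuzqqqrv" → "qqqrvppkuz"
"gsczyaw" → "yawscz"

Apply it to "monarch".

Looking at the pairs, the operation is to delete the first character, then swap the front and back halves of the string.
For "monarch", step one produces "onarch"; step two turns that into "rchona".

rchona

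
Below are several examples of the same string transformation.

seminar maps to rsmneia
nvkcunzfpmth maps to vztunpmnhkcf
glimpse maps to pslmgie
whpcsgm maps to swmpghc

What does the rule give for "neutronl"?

tuornnel

Looking at the pairs, the operation is to sort the characters into reverse alphabetical order, then swap each adjacent pair of characters (1↔2, 3↔4, ...).
Applying both steps to "neutronl": "utronnle", then "tuornnel".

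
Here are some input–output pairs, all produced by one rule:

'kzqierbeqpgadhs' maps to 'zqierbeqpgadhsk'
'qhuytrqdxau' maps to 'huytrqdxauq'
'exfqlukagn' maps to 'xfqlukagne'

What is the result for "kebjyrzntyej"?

Rule — move the first character to the end.
On "kebjyrzntyej" that produces "ebjyrzntyejk".

ebjyrzntyejk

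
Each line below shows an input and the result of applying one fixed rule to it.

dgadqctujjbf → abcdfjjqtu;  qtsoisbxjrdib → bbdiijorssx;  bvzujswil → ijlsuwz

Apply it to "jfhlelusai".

Looking at the pairs, the operation is to delete the first 2 characters, then sort the characters into alphabetical order.
"jfhlelusai" → "hlelusai" → "aehillsu".
(Check on "qtsoisbxjrdib": → "soisbxjrdib" → "bbdiijorssx" ✓)

aehillsu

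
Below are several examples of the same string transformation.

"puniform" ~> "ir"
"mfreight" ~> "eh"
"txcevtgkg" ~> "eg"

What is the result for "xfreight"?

eh

In each case the input is transformed by: delete the first character, then keep one character in every 3, starting at position 3 (positions 3rd, 6th, 9th, ...).
Starting from "xfreight": after the first operation, "freight"; after the second, "eh".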